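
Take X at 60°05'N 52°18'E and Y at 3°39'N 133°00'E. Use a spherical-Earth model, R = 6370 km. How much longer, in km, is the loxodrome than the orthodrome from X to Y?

Great circle: cos σ = sin φ₁ sin φ₂ + cos φ₁ cos φ₂ cos Δλ,  σ = 1.4348 rad → d_gc = 9139.4 km
Rhumb line: Δψ = -1.2561, q = Δφ/Δψ = 0.7841, d_rh = R√(Δφ²+q²Δλ²) = 9426.4 km
Excess = 9426.4 − 9139.4 = 287.0 ≈ 287 km

287 km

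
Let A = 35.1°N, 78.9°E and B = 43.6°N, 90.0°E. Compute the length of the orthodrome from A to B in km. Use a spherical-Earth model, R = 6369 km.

1341 km

cos σ = sin φ₁ sin φ₂ + cos φ₁ cos φ₂ cos Δλ
      = sin(35.10°)sin(43.60°) + cos(35.10°)cos(43.60°)cos(11.10°) = 0.9779
σ = 12.059° → d = Rσ = 6369·0.21047 = 1341 km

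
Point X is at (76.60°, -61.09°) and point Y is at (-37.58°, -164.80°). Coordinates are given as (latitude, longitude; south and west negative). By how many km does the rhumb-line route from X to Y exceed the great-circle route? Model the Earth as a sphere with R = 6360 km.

Great circle: cos σ = sin φ₁ sin φ₂ + cos φ₁ cos φ₂ cos Δλ,  σ = 2.2611 rad → d_gc = 14380.8 km
Rhumb line: Δψ = -2.8503, q = Δφ/Δψ = 0.6992, d_rh = R√(Δφ²+q²Δλ²) = 15014.1 km
Excess = 15014.1 − 14380.8 = 633.3 ≈ 633 km

633 km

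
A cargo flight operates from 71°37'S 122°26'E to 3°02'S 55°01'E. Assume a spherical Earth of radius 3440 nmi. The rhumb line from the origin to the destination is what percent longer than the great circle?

2.8%

Great circle: σ = 1.3988 rad → d_gc = Rσ = 4811.8 nmi
Rhumb: Δφ = +1.1970, Δλ = -1.1766, Δψ = +1.7683, q = Δφ/Δψ = 0.6769 → d_rh = R√(Δφ²+q²Δλ²) = 4946.0 nmi
Excess = (4946.0 − 4811.8) / 4811.8 = 134.2 / 4811.8 = 2.79% ≈ 2.8%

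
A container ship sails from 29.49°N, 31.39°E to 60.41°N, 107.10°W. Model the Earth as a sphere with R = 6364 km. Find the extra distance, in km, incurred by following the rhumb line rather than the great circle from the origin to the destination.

1706 km

Great circle: cos σ = sin φ₁ sin φ₂ + cos φ₁ cos φ₂ cos Δλ,  σ = 1.4644 rad → d_gc = 9319.4 km
Rhumb line: Δψ = +0.7923, q = Δφ/Δψ = 0.6811, d_rh = R√(Δφ²+q²Δλ²) = 11025.8 km
Excess = 11025.8 − 9319.4 = 1706.4 ≈ 1706 km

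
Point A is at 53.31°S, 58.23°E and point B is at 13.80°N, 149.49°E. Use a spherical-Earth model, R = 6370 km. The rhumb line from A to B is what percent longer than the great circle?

Great circle: σ = 1.7763 rad → d_gc = Rσ = 11314.9 km
Rhumb: Δφ = +1.1713, Δλ = +1.5928, Δψ = +1.3471, q = Δφ/Δψ = 0.8695 → d_rh = R√(Δφ²+q²Δλ²) = 11554.1 km
Excess = (11554.1 − 11314.9) / 11314.9 = 239.2 / 11314.9 = 2.11% ≈ 2.1%

2.1%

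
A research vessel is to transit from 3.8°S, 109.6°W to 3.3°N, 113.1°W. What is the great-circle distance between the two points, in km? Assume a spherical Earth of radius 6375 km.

cos σ = sin φ₁ sin φ₂ + cos φ₁ cos φ₂ cos Δλ
      = sin(-3.80°)sin(3.30°) + cos(-3.80°)cos(3.30°)cos(-3.50°) = 0.9905
σ = 7.915° → d = Rσ = 6375·0.13814 = 881 km

881 km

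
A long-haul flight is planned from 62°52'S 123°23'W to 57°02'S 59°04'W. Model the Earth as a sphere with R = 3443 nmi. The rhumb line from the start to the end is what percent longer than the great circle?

4.2%

Great circle: σ = 0.5468 rad → d_gc = Rσ = 1882.5 nmi
Rhumb: Δφ = +0.1018, Δλ = +1.1225, Δψ = +0.2039, q = Δφ/Δψ = 0.4992 → d_rh = R√(Δφ²+q²Δλ²) = 1961.1 nmi
Excess = (1961.1 − 1882.5) / 1882.5 = 78.6 / 1882.5 = 4.18% ≈ 4.2%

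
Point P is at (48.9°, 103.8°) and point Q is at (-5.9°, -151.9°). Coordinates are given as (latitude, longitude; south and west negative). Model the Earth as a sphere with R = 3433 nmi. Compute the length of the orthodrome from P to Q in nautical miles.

6221 nmi

cos σ = sin φ₁ sin φ₂ + cos φ₁ cos φ₂ cos Δλ
      = sin(48.90°)sin(-5.90°) + cos(48.90°)cos(-5.90°)cos(104.30°) = -0.2390
σ = 103.826° → d = Rσ = 3433·1.81210 = 6221 nmi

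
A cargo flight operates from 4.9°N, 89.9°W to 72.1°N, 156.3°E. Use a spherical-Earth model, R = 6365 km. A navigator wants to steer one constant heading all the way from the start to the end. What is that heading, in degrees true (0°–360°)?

311.6°

Δψ = ln[tan(π/4+φ₂/2)/tan(π/4+φ₁/2)] = +1.7628
Δλ = -1.9862 rad (taken the short way round)
course = atan2(Δλ, Δψ) = 311.59°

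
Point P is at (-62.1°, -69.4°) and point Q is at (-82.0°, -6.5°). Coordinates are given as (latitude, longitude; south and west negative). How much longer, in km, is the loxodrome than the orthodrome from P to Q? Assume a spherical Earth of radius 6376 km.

125 km

Great circle: cos σ = sin φ₁ sin φ₂ + cos φ₁ cos φ₂ cos Δλ,  σ = 0.4398 rad → d_gc = 2804.2 km
Rhumb line: Δψ = -1.2676, q = Δφ/Δψ = 0.2740, d_rh = R√(Δφ²+q²Δλ²) = 2929.6 km
Excess = 2929.6 − 2804.2 = 125.4 ≈ 125 km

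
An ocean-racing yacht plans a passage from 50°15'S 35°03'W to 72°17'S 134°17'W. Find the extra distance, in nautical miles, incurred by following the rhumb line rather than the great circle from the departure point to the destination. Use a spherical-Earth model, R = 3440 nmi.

Great circle: cos σ = sin φ₁ sin φ₂ + cos φ₁ cos φ₂ cos Δλ,  σ = 0.7938 rad → d_gc = 2730.6 nmi
Rhumb line: Δψ = -0.8414, q = Δφ/Δψ = 0.4571, d_rh = R√(Δφ²+q²Δλ²) = 3027.4 nmi
Excess = 3027.4 − 2730.6 = 296.8 ≈ 297 nmi

297 nmi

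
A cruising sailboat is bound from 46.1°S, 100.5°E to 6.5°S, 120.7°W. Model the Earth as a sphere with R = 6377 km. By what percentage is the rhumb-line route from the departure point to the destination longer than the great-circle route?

9.6%

Great circle: σ = 2.0228 rad → d_gc = Rσ = 12899.6 km
Rhumb: Δφ = +0.6912, Δλ = +2.4225, Δψ = +0.7951, q = Δφ/Δψ = 0.8693 → d_rh = R√(Δφ²+q²Δλ²) = 14133.5 km
Excess = (14133.5 − 12899.6) / 12899.6 = 1233.9 / 12899.6 = 9.57% ≈ 9.6%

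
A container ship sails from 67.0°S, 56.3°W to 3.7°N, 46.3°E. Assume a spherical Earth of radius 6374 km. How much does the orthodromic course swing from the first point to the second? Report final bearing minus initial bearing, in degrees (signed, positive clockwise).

-77.5°

At departure: θ₁ = atan2(sin Δλ cos φ₂, cos φ₁ sin φ₂ − sin φ₁ cos φ₂ cos Δλ) = 100.20°
At arrival: θ₂ = atan2(sin Δλ cos φ₁, −cos φ₂ sin φ₁ + sin φ₂ cos φ₁ cos Δλ) = 22.67°
Δθ = θ₂ − θ₁ = -77.5°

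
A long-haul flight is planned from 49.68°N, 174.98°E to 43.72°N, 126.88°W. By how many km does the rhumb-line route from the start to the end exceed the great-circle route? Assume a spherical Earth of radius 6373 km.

Great circle: cos σ = sin φ₁ sin φ₂ + cos φ₁ cos φ₂ cos Δλ,  σ = 0.6860 rad → d_gc = 4371.8 km
Rhumb line: Δψ = -0.1519, q = Δφ/Δψ = 0.6848, d_rh = R√(Δφ²+q²Δλ²) = 4478.0 km
Excess = 4478.0 − 4371.8 = 106.2 ≈ 106 km

106 km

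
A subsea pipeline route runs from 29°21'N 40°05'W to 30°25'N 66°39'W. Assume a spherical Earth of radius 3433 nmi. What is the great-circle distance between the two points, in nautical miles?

1378 nmi

Haversine: a = sin²(Δφ/2)+cos φ₁ cos φ₂ sin²(Δλ/2) = 0.03977;  σ = 2·atan2(√a,√(1−a))
σ = 23.006° → d = Rσ = 3433·0.40154 = 1378 nmi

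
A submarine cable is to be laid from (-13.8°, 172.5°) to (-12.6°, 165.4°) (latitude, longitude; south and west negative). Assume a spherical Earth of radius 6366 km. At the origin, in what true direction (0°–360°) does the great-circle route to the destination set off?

279.0°

θ = atan2( sin Δλ·cos φ₂ ,  cos φ₁ sin φ₂ − sin φ₁ cos φ₂ cos Δλ )
  = atan2(-0.1206, +0.0192) = 279.02°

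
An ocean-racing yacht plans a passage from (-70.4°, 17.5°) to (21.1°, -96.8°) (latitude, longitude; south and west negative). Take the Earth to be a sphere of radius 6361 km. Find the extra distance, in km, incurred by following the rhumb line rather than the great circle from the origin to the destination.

820 km

Great circle: cos σ = sin φ₁ sin φ₂ + cos φ₁ cos φ₂ cos Δλ,  σ = 2.0577 rad → d_gc = 13089.3 km
Rhumb line: Δψ = +2.1329, q = Δφ/Δψ = 0.7487, d_rh = R√(Δφ²+q²Δλ²) = 13909.1 km
Excess = 13909.1 − 13089.3 = 819.8 ≈ 820 km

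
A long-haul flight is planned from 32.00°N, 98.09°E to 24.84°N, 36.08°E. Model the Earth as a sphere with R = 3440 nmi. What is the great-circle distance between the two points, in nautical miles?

3259 nmi

Haversine: a = sin²(Δφ/2)+cos φ₁ cos φ₂ sin²(Δλ/2) = 0.20810;  σ = 2·atan2(√a,√(1−a))
σ = 54.282° → d = Rσ = 3440·0.94740 = 3259 nmi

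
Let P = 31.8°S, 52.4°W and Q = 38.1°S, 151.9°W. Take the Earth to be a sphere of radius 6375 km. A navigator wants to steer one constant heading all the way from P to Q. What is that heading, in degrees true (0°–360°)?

265.6°

Meridional parts: M(φ₁)=-0.5859, M(φ₂)=-0.7202 → ΔM = -0.1343;  Δλ = -1.7366 rad
tan C = Δλ / ΔM = +12.9324 → C = 265.58°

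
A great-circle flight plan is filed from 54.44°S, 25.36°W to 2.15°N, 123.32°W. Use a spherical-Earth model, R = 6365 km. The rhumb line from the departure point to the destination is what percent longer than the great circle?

Great circle: σ = 1.6820 rad → d_gc = Rσ = 10706.1 km
Rhumb: Δφ = +0.9877, Δλ = -1.7097, Δψ = +1.1748, q = Δφ/Δψ = 0.8407 → d_rh = R√(Δφ²+q²Δλ²) = 11100.5 km
Excess = (11100.5 − 10706.1) / 10706.1 = 394.4 / 10706.1 = 3.68% ≈ 3.7%

3.7%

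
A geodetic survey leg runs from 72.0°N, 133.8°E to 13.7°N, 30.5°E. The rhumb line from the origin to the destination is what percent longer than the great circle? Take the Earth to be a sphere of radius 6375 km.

8.4%

Great circle: σ = 1.4140 rad → d_gc = Rσ = 9014.1 km
Rhumb: Δφ = -1.0175, Δλ = -1.8029, Δψ = -1.6013, q = Δφ/Δψ = 0.6354 → d_rh = R√(Δφ²+q²Δλ²) = 9768.2 km
Excess = (9768.2 − 9014.1) / 9014.1 = 754.1 / 9014.1 = 8.37% ≈ 8.4%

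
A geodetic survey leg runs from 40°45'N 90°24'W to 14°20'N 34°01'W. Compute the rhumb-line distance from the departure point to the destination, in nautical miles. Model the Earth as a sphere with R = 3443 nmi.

Δψ = ln[tan(π/4+φ₂/2)/tan(π/4+φ₁/2)] = -0.5273;  Δφ = -0.4611 rad,  Δλ = +0.9841 rad
q = Δφ/Δψ = 0.8744
d = R·√(Δφ² + q²Δλ²) = 3443·0.97622 = 3361 nmi

3361 nmi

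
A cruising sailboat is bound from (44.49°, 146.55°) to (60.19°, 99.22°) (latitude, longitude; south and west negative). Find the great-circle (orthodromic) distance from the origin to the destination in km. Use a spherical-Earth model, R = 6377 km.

3557 km

Haversine: a = sin²(Δφ/2)+cos φ₁ cos φ₂ sin²(Δλ/2) = 0.07579;  σ = 2·atan2(√a,√(1−a))
σ = 31.960° → d = Rσ = 6377·0.55780 = 3557 km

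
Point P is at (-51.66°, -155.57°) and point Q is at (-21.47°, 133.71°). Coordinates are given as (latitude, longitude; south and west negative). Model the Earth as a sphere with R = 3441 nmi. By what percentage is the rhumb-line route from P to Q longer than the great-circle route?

2.6%

Great circle: σ = 1.0728 rad → d_gc = Rσ = 3691.4 nmi
Rhumb: Δφ = +0.5269, Δλ = -1.2343, Δψ = +0.6727, q = Δφ/Δψ = 0.7832 → d_rh = R√(Δφ²+q²Δλ²) = 3788.6 nmi
Excess = (3788.6 − 3691.4) / 3691.4 = 97.2 / 3691.4 = 2.63% ≈ 2.6%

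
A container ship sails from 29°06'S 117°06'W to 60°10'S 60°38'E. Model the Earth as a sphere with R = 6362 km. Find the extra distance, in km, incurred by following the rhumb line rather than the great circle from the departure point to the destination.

Great circle: cos σ = sin φ₁ sin φ₂ + cos φ₁ cos φ₂ cos Δλ,  σ = 1.5833 rad → d_gc = 10072.7 km
Rhumb line: Δψ = -0.7915, q = Δφ/Δψ = 0.6850, d_rh = R√(Δφ²+q²Δλ²) = 13952.0 km
Excess = 13952.0 − 10072.7 = 3879.3 ≈ 3879 km

3879 km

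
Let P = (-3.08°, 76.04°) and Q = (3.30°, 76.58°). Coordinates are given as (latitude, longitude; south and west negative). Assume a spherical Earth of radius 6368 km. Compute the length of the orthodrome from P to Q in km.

Haversine: a = sin²(Δφ/2)+cos φ₁ cos φ₂ sin²(Δλ/2) = 0.00312;  σ = 2·atan2(√a,√(1−a))
σ = 6.403° → d = Rσ = 6368·0.11175 = 712 km

712 km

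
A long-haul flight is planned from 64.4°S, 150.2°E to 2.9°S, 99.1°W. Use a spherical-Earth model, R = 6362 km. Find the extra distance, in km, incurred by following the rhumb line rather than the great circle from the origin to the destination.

797 km

Great circle: cos σ = sin φ₁ sin φ₂ + cos φ₁ cos φ₂ cos Δλ,  σ = 1.6779 rad → d_gc = 10674.9 km
Rhumb line: Δψ = +1.4313, q = Δφ/Δψ = 0.7499, d_rh = R√(Δφ²+q²Δλ²) = 11471.9 km
Excess = 11471.9 − 10674.9 = 797.0 ≈ 797 km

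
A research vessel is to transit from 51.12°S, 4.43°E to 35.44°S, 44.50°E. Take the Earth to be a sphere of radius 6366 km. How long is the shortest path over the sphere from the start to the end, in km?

3619 km

Haversine: a = sin²(Δφ/2)+cos φ₁ cos φ₂ sin²(Δλ/2) = 0.07863;  σ = 2·atan2(√a,√(1−a))
σ = 32.569° → d = Rσ = 6366·0.56844 = 3619 km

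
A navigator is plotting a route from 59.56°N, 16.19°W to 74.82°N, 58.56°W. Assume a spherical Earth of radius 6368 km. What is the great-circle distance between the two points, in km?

Haversine: a = sin²(Δφ/2)+cos φ₁ cos φ₂ sin²(Δλ/2) = 0.03495;  σ = 2·atan2(√a,√(1−a))
σ = 21.551° → d = Rσ = 6368·0.37614 = 2395 km

2395 km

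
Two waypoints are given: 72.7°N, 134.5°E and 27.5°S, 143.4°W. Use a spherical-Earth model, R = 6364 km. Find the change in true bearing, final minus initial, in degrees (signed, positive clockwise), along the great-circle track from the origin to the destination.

+55.1°

Initial bearing θ₁ = atan2(sin Δλ cos φ₂, cos φ₁ sin φ₂ − sin φ₁ cos φ₂ cos Δλ) = 106.11°
Final bearing θ₂ = (initial bearing from the destination back to the start) + 180° = 161.21°
Δθ = θ₂ − θ₁ = +55.1°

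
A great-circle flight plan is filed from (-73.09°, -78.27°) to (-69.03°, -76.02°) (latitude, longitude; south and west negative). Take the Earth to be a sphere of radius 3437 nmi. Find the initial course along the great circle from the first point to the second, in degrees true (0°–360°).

N = sin Δλ·cos φ₂ = +0.0141;  D = cos φ₁ sin φ₂ − sin φ₁ cos φ₂ cos Δλ = +0.0705
initial course = atan2(N, D) = 11.27°

11.3°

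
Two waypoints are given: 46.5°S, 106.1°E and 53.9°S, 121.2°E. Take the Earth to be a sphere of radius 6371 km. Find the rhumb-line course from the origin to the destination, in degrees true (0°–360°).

127.5°

Meridional parts: M(φ₁)=-0.9189, M(φ₂)=-1.1212 → ΔM = -0.2023;  Δλ = +0.2635 rad
tan C = Δλ / ΔM = -1.3026 → C = 127.51°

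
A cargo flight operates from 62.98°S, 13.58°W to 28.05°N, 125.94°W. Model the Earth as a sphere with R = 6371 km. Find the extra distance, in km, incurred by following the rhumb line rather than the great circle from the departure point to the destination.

Great circle: cos σ = sin φ₁ sin φ₂ + cos φ₁ cos φ₂ cos Δλ,  σ = 2.1791 rad → d_gc = 13882.8 km
Rhumb line: Δψ = +1.9364, q = Δφ/Δψ = 0.8205, d_rh = R√(Δφ²+q²Δλ²) = 14406.2 km
Excess = 14406.2 − 13882.8 = 523.4 ≈ 523 km

523 km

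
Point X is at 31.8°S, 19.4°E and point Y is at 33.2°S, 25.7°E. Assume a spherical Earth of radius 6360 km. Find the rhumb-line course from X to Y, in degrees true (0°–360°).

104.8°

Δψ = ln[tan(π/4+φ₂/2)/tan(π/4+φ₁/2)] = -0.0290
Δλ = +0.1100 rad (taken the short way round)
course = atan2(Δλ, Δψ) = 104.76°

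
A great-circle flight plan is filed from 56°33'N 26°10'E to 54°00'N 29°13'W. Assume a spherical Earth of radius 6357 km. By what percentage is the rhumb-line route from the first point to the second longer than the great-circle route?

2.8%

Great circle: σ = 0.5373 rad → d_gc = Rσ = 3415.9 km
Rhumb: Δφ = -0.0445, Δλ = -0.9666, Δψ = -0.0782, q = Δφ/Δψ = 0.5694 → d_rh = R√(Δφ²+q²Δλ²) = 3510.2 km
Excess = (3510.2 − 3415.9) / 3415.9 = 94.3 / 3415.9 = 2.76% ≈ 2.8%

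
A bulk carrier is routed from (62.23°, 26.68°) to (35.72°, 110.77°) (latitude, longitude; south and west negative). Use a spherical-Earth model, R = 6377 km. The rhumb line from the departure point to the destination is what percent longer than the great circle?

Great circle: σ = 0.9818 rad → d_gc = Rσ = 6260.9 km
Rhumb: Δφ = -0.4627, Δλ = +1.4676, Δψ = -0.7293, q = Δφ/Δψ = 0.6344 → d_rh = R√(Δφ²+q²Δλ²) = 6630.2 km
Excess = (6630.2 − 6260.9) / 6260.9 = 369.3 / 6260.9 = 5.90% ≈ 5.9%

5.9%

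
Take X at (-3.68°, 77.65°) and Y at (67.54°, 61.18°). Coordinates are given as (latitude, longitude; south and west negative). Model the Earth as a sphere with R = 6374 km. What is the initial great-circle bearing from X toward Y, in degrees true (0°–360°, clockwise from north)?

353.5°

N = sin Δλ·cos φ₂ = -0.1083;  D = cos φ₁ sin φ₂ − sin φ₁ cos φ₂ cos Δλ = +0.9458
initial course = atan2(N, D) = 353.47°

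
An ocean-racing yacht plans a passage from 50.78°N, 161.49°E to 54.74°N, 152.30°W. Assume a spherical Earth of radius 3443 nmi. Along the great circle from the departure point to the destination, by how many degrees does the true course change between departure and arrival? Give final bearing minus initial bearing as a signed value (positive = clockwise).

Initial bearing θ₁ = atan2(sin Δλ cos φ₂, cos φ₁ sin φ₂ − sin φ₁ cos φ₂ cos Δλ) = 63.61°
Final bearing θ₂ = (initial bearing from the destination back to the start) + 180° = 101.15°
Δθ = θ₂ − θ₁ = +37.5°

+37.5°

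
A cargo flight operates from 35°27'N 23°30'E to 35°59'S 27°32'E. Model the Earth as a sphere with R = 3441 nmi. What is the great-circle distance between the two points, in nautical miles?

cos σ = sin φ₁ sin φ₂ + cos φ₁ cos φ₂ cos Δλ
      = sin(35.45°)sin(-35.98°) + cos(35.45°)cos(-35.98°)cos(4.03°) = 0.3168
σ = 71.532° → d = Rσ = 3441·1.24847 = 4296 nmi

4296 nmi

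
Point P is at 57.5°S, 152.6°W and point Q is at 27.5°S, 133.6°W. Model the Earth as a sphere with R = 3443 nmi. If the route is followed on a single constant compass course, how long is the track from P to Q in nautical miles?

1979 nmi

Δψ = ln[tan(π/4+φ₂/2)/tan(π/4+φ₁/2)] = +0.7333;  Δφ = +0.5236 rad,  Δλ = +0.3316 rad
q = Δφ/Δψ = 0.7141
d = R·√(Δφ² + q²Δλ²) = 3443·0.57465 = 1979 nmi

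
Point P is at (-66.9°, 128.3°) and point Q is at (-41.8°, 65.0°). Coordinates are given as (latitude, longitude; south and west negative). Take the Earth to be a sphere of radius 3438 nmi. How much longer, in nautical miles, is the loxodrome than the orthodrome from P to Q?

91 nmi

Great circle: cos σ = sin φ₁ sin φ₂ + cos φ₁ cos φ₂ cos Δλ,  σ = 0.7310 rad → d_gc = 2513.2 nmi
Rhumb line: Δψ = +0.7834, q = Δφ/Δψ = 0.5592, d_rh = R√(Δφ²+q²Δλ²) = 2603.8 nmi
Excess = 2603.8 − 2513.2 = 90.6 ≈ 91 nmi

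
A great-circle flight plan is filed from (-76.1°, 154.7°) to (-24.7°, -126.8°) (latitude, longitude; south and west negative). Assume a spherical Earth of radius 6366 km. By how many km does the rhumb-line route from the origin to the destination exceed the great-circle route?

Great circle: cos σ = sin φ₁ sin φ₂ + cos φ₁ cos φ₂ cos Δλ,  σ = 1.1050 rad → d_gc = 7034.4 km
Rhumb line: Δψ = +1.6595, q = Δφ/Δψ = 0.5406, d_rh = R√(Δφ²+q²Δλ²) = 7405.8 km
Excess = 7405.8 − 7034.4 = 371.4 ≈ 371 km

371 km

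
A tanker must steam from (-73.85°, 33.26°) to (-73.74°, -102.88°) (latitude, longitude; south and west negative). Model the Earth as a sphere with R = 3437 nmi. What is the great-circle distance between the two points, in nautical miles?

Haversine: a = sin²(Δφ/2)+cos φ₁ cos φ₂ sin²(Δλ/2) = 0.06702;  σ = 2·atan2(√a,√(1−a))
σ = 30.007° → d = Rσ = 3437·0.52373 = 1800 nmi

1800 nmi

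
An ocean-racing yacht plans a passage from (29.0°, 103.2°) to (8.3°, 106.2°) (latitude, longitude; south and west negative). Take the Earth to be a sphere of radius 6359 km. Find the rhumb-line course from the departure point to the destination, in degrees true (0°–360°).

Meridional parts: M(φ₁)=+0.5293, M(φ₂)=+0.1454 → ΔM = -0.3839;  Δλ = +0.0524 rad
tan C = Δλ / ΔM = -0.1364 → C = 172.23°

172.2°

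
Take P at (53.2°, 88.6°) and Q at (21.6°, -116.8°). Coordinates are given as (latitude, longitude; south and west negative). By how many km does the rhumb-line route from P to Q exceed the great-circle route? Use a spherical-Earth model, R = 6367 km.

2383 km

Great circle: cos σ = sin φ₁ sin φ₂ + cos φ₁ cos φ₂ cos Δλ,  σ = 1.7807 rad → d_gc = 11337.6 km
Rhumb line: Δψ = -0.7144, q = Δφ/Δψ = 0.7720, d_rh = R√(Δφ²+q²Δλ²) = 13720.2 km
Excess = 13720.2 − 11337.6 = 2382.6 ≈ 2383 km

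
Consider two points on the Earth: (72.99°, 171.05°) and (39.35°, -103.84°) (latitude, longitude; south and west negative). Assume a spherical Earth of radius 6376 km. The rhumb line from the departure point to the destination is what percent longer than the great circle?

7.1%

Great circle: σ = 0.8949 rad → d_gc = Rσ = 5705.8 km
Rhumb: Δφ = -0.5871, Δλ = +1.4854, Δψ = -1.1520, q = Δφ/Δψ = 0.5097 → d_rh = R√(Δφ²+q²Δλ²) = 6108.5 km
Excess = (6108.5 − 5705.8) / 5705.8 = 402.7 / 5705.8 = 7.06% ≈ 7.1%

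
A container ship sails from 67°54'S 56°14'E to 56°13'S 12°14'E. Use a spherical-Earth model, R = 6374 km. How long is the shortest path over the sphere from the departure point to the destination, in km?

2558 km

Haversine: a = sin²(Δφ/2)+cos φ₁ cos φ₂ sin²(Δλ/2) = 0.03972;  σ = 2·atan2(√a,√(1−a))
σ = 22.991° → d = Rσ = 6374·0.40127 = 2558 km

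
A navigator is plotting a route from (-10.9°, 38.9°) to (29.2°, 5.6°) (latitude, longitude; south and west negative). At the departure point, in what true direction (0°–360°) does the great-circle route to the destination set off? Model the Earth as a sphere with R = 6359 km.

322.2°

N = sin Δλ·cos φ₂ = -0.4793;  D = cos φ₁ sin φ₂ − sin φ₁ cos φ₂ cos Δλ = +0.6170
initial course = atan2(N, D) = 322.16°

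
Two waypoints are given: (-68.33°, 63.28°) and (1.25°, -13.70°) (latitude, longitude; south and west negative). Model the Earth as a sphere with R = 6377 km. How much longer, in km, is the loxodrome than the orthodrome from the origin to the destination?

Great circle: cos σ = sin φ₁ sin φ₂ + cos φ₁ cos φ₂ cos Δλ,  σ = 1.5079 rad → d_gc = 9615.6 km
Rhumb line: Δψ = +1.6752, q = Δφ/Δψ = 0.7249, d_rh = R√(Δφ²+q²Δλ²) = 9927.2 km
Excess = 9927.2 − 9615.6 = 311.6 ≈ 312 km

312 km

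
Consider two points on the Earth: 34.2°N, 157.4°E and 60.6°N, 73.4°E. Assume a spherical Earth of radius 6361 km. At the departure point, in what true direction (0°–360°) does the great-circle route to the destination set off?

324.8°

N = sin Δλ·cos φ₂ = -0.4882;  D = cos φ₁ sin φ₂ − sin φ₁ cos φ₂ cos Δλ = +0.6917
initial course = atan2(N, D) = 324.79°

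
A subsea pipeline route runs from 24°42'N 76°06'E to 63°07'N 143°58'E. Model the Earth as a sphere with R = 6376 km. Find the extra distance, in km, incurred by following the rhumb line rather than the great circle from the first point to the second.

209 km

Great circle: cos σ = sin φ₁ sin φ₂ + cos φ₁ cos φ₂ cos Δλ,  σ = 1.0152 rad → d_gc = 6472.7 km
Rhumb line: Δψ = +0.9862, q = Δφ/Δψ = 0.6799, d_rh = R√(Δφ²+q²Δλ²) = 6681.5 km
Excess = 6681.5 − 6472.7 = 208.8 ≈ 209 km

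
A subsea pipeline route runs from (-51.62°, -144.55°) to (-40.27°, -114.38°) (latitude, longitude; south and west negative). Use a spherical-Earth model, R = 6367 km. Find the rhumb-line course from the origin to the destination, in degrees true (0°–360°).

Meridional parts: M(φ₁)=-1.0554, M(φ₂)=-0.7691 → ΔM = +0.2864;  Δλ = +0.5266 rad
tan C = Δλ / ΔM = +1.8388 → C = 61.46°

61.5°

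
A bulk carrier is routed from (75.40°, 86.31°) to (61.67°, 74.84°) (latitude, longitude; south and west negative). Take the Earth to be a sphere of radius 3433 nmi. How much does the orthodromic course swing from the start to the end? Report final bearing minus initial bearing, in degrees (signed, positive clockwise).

-10.8°

Initial bearing θ₁ = atan2(sin Δλ cos φ₂, cos φ₁ sin φ₂ − sin φ₁ cos φ₂ cos Δλ) = 202.47°
Final bearing θ₂ = (initial bearing from the destination back to the start) + 180° = 191.71°
Δθ = θ₂ − θ₁ = -10.8°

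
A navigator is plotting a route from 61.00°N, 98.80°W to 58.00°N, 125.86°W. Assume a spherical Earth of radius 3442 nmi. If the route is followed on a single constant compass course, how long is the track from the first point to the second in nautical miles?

Δψ = ln[tan(π/4+φ₂/2)/tan(π/4+φ₁/2)] = -0.1032;  Δφ = -0.0524 rad,  Δλ = -0.4723 rad
q = Δφ/Δψ = 0.5071
d = R·√(Δφ² + q²Δλ²) = 3442·0.24517 = 844 nmi

844 nmi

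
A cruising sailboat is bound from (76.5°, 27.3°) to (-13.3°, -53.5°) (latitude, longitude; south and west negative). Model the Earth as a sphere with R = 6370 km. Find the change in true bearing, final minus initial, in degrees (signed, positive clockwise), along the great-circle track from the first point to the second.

Initial bearing θ₁ = atan2(sin Δλ cos φ₂, cos φ₁ sin φ₂ − sin φ₁ cos φ₂ cos Δλ) = 257.95°
Final bearing θ₂ = (initial bearing from the destination back to the start) + 180° = 193.57°
Δθ = θ₂ − θ₁ = -64.4°

-64.4°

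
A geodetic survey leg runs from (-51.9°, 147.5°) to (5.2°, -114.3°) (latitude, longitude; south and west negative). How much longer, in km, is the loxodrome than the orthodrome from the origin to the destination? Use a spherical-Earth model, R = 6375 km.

342 km

Great circle: cos σ = sin φ₁ sin φ₂ + cos φ₁ cos φ₂ cos Δλ,  σ = 1.7304 rad → d_gc = 11031.6 km
Rhumb line: Δψ = +1.1542, q = Δφ/Δψ = 0.8634, d_rh = R√(Δφ²+q²Δλ²) = 11373.8 km
Excess = 11373.8 − 11031.6 = 342.2 ≈ 342 km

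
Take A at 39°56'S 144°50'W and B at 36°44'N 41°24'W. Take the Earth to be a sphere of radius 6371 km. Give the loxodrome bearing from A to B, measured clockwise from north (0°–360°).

Δψ = ln[tan(π/4+φ₂/2)/tan(π/4+φ₁/2)] = +1.4516
Δλ = +1.8053 rad (taken the short way round)
course = atan2(Δλ, Δψ) = 51.20°

51.2°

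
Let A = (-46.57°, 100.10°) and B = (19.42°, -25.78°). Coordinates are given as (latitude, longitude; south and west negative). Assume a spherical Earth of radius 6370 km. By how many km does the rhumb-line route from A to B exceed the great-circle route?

414 km

Great circle: cos σ = sin φ₁ sin φ₂ + cos φ₁ cos φ₂ cos Δλ,  σ = 2.2414 rad → d_gc = 14277.7 km
Rhumb line: Δψ = +1.2663, q = Δφ/Δψ = 0.9095, d_rh = R√(Δφ²+q²Δλ²) = 14691.9 km
Excess = 14691.9 − 14277.7 = 414.2 ≈ 414 km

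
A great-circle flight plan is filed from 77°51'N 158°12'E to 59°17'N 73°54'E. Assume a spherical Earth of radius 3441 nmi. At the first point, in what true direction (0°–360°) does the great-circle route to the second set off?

θ = atan2( sin Δλ·cos φ₂ ,  cos φ₁ sin φ₂ − sin φ₁ cos φ₂ cos Δλ )
  = atan2(-0.5083, +0.1313) = 284.49°

284.5°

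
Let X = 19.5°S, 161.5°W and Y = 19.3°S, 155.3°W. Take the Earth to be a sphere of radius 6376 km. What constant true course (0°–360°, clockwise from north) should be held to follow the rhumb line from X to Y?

88.0°

Δψ = ln[tan(π/4+φ₂/2)/tan(π/4+φ₁/2)] = +0.0037
Δλ = +0.1082 rad (taken the short way round)
course = atan2(Δλ, Δψ) = 88.04°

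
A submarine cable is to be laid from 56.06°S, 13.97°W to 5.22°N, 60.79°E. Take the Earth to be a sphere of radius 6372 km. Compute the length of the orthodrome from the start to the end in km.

9558 km

cos σ = sin φ₁ sin φ₂ + cos φ₁ cos φ₂ cos Δλ
      = sin(-56.06°)sin(5.22°) + cos(-56.06°)cos(5.22°)cos(74.76°) = 0.0707
σ = 85.947° → d = Rσ = 6372·1.50006 = 9558 km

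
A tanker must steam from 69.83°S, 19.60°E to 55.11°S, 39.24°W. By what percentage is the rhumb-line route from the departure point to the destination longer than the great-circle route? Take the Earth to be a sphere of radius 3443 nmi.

3.6%

Great circle: σ = 0.5115 rad → d_gc = Rσ = 1761.2 nmi
Rhumb: Δφ = +0.2569, Δλ = -1.0270, Δψ = +0.5692, q = Δφ/Δψ = 0.4514 → d_rh = R√(Δφ²+q²Δλ²) = 1824.7 nmi
Excess = (1824.7 − 1761.2) / 1761.2 = 63.5 / 1761.2 = 3.61% ≈ 3.6%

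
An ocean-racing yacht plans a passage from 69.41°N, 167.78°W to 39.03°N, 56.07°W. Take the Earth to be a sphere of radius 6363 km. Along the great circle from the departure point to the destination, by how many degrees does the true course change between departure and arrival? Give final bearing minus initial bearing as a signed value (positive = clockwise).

At departure: θ₁ = atan2(sin Δλ cos φ₂, cos φ₁ sin φ₂ − sin φ₁ cos φ₂ cos Δλ) = 55.80°
At arrival: θ₂ = atan2(sin Δλ cos φ₁, −cos φ₂ sin φ₁ + sin φ₂ cos φ₁ cos Δλ) = 158.01°
Δθ = θ₂ − θ₁ = +102.2°

+102.2°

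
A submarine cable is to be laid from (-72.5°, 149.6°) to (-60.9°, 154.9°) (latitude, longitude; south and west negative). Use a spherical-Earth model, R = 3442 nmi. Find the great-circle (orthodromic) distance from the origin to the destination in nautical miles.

Haversine: a = sin²(Δφ/2)+cos φ₁ cos φ₂ sin²(Δλ/2) = 0.01052;  σ = 2·atan2(√a,√(1−a))
σ = 11.777° → d = Rσ = 3442·0.20554 = 707 nmi

707 nmi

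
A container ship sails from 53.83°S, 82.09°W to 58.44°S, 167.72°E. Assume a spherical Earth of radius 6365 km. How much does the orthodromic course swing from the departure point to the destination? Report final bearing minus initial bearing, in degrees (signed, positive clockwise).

+100.0°

Initial bearing θ₁ = atan2(sin Δλ cos φ₂, cos φ₁ sin φ₂ − sin φ₁ cos φ₂ cos Δλ) = 217.13°
Final bearing θ₂ = (initial bearing from the destination back to the start) + 180° = 317.10°
Δθ = θ₂ − θ₁ = +100.0°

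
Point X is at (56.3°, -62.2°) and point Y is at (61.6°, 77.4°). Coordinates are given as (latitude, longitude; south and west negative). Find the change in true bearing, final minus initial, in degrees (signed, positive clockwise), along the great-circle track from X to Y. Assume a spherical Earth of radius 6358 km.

+133.6°

Initial bearing θ₁ = atan2(sin Δλ cos φ₂, cos φ₁ sin φ₂ − sin φ₁ cos φ₂ cos Δλ) = 21.33°
Final bearing θ₂ = (initial bearing from the destination back to the start) + 180° = 154.89°
Δθ = θ₂ − θ₁ = +133.6°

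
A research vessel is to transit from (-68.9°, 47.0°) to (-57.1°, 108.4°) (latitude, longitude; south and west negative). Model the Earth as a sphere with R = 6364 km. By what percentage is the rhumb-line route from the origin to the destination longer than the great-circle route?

4.0%

Great circle: σ = 0.5014 rad → d_gc = Rσ = 3190.6 km
Rhumb: Δφ = +0.2059, Δλ = +1.0716, Δψ = +0.4608, q = Δφ/Δψ = 0.4469 → d_rh = R√(Δφ²+q²Δλ²) = 3317.7 km
Excess = (3317.7 − 3190.6) / 3190.6 = 127.1 / 3190.6 = 3.98% ≈ 4.0%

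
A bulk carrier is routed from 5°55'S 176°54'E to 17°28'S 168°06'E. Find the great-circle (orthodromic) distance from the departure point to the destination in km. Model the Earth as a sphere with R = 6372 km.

cos σ = sin φ₁ sin φ₂ + cos φ₁ cos φ₂ cos Δλ
      = sin(-5.92°)sin(-17.47°) + cos(-5.92°)cos(-17.47°)cos(-8.80°) = 0.9686
σ = 14.400° → d = Rσ = 6372·0.25133 = 1602 km

1602 km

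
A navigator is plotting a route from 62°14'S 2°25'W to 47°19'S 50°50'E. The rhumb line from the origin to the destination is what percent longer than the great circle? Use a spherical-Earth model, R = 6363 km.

2.5%

Great circle: σ = 0.5745 rad → d_gc = Rσ = 3655.9 km
Rhumb: Δφ = +0.2603, Δλ = +0.9294, Δψ = +0.4579, q = Δφ/Δψ = 0.5685 → d_rh = R√(Δφ²+q²Δλ²) = 3748.0 km
Excess = (3748.0 − 3655.9) / 3655.9 = 92.1 / 3655.9 = 2.52% ≈ 2.5%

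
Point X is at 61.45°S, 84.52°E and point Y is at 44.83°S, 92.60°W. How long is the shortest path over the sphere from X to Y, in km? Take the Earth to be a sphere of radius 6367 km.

8189 km

Haversine: a = sin²(Δφ/2)+cos φ₁ cos φ₂ sin²(Δλ/2) = 0.35962;  σ = 2·atan2(√a,√(1−a))
σ = 73.694° → d = Rσ = 6367·1.28621 = 8189 km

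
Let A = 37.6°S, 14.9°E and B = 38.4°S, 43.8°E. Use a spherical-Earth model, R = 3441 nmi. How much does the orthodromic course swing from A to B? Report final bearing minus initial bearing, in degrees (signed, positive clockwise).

-18.0°

At departure: θ₁ = atan2(sin Δλ cos φ₂, cos φ₁ sin φ₂ − sin φ₁ cos φ₂ cos Δλ) = 100.98°
At arrival: θ₂ = atan2(sin Δλ cos φ₁, −cos φ₂ sin φ₁ + sin φ₂ cos φ₁ cos Δλ) = 82.95°
Δθ = θ₂ − θ₁ = -18.0°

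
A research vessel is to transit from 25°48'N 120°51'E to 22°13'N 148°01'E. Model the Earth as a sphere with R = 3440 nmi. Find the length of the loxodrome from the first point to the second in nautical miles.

Rhumb course C = atan2(Δλ, Δψ) with Δψ = ln[tan(π/4+φ₂/2)/tan(π/4+φ₁/2)] = -0.0685, Δλ = +0.4741 → C = 98.22°
d = R·|Δφ| / |cos C| = 3440·0.06254 / 0.14294 = 1505 nmi

1505 nmi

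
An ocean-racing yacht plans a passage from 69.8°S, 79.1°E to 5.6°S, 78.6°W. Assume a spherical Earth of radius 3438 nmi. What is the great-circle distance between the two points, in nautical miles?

Haversine: a = sin²(Δφ/2)+cos φ₁ cos φ₂ sin²(Δλ/2) = 0.61318;  σ = 2·atan2(√a,√(1−a))
σ = 103.083° → d = Rσ = 3438·1.79914 = 6185 nmi

6185 nmi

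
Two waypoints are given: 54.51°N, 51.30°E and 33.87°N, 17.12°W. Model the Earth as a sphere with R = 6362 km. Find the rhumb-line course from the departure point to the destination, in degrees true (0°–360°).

Δψ = ln[tan(π/4+φ₂/2)/tan(π/4+φ₁/2)] = -0.5105
Δλ = -1.1942 rad (taken the short way round)
course = atan2(Δλ, Δψ) = 246.85°

246.9°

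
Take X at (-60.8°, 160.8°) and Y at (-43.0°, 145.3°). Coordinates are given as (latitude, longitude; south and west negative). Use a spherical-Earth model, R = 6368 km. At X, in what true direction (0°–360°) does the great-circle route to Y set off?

325.3°

N = sin Δλ·cos φ₂ = -0.1954;  D = cos φ₁ sin φ₂ − sin φ₁ cos φ₂ cos Δλ = +0.2825
initial course = atan2(N, D) = 325.32°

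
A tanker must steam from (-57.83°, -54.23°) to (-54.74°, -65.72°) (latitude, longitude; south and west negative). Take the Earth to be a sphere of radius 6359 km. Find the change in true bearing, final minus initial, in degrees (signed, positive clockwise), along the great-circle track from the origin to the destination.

+9.6°

Initial bearing θ₁ = atan2(sin Δλ cos φ₂, cos φ₁ sin φ₂ − sin φ₁ cos φ₂ cos Δλ) = 290.99°
Final bearing θ₂ = (initial bearing from the destination back to the start) + 180° = 300.56°
Δθ = θ₂ − θ₁ = +9.6°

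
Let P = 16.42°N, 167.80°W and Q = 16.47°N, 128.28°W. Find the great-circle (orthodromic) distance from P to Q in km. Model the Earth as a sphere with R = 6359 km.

Haversine: a = sin²(Δφ/2)+cos φ₁ cos φ₂ sin²(Δλ/2) = 0.10514;  σ = 2·atan2(√a,√(1−a))
σ = 37.840° → d = Rσ = 6359·0.66044 = 4200 km

4200 km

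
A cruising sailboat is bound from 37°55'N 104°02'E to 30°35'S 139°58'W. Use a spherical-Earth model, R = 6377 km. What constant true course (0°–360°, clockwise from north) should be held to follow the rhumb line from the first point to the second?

122.2°

Δψ = ln[tan(π/4+φ₂/2)/tan(π/4+φ₁/2)] = -1.2772
Δλ = +2.0246 rad (taken the short way round)
course = atan2(Δλ, Δψ) = 122.25°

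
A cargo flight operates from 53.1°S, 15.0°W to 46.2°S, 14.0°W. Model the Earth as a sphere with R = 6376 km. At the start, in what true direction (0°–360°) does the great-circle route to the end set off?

θ = atan2( sin Δλ·cos φ₂ ,  cos φ₁ sin φ₂ − sin φ₁ cos φ₂ cos Δλ )
  = atan2(+0.0121, +0.1201) = 5.75°

5.7°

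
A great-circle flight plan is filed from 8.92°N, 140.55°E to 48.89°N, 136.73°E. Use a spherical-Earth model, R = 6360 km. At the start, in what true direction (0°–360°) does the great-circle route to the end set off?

θ = atan2( sin Δλ·cos φ₂ ,  cos φ₁ sin φ₂ − sin φ₁ cos φ₂ cos Δλ )
  = atan2(-0.0438, +0.6426) = 356.10°

356.1°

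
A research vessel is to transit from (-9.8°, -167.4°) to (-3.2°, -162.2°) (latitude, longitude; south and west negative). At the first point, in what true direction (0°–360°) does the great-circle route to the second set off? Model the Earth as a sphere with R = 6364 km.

38.4°

θ = atan2( sin Δλ·cos φ₂ ,  cos φ₁ sin φ₂ − sin φ₁ cos φ₂ cos Δλ )
  = atan2(+0.0905, +0.1142) = 38.38°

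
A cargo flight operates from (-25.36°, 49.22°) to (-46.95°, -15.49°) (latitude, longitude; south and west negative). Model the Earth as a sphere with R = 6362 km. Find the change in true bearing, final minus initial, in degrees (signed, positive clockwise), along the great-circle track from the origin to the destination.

At departure: θ₁ = atan2(sin Δλ cos φ₂, cos φ₁ sin φ₂ − sin φ₁ cos φ₂ cos Δλ) = 229.06°
At arrival: θ₂ = atan2(sin Δλ cos φ₁, −cos φ₂ sin φ₁ + sin φ₂ cos φ₁ cos Δλ) = 270.72°
Δθ = θ₂ − θ₁ = +41.7°

+41.7°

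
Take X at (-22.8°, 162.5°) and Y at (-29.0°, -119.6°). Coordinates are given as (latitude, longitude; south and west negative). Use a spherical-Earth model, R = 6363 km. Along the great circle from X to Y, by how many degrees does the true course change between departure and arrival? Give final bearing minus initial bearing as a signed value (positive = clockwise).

-38.9°

At departure: θ₁ = atan2(sin Δλ cos φ₂, cos φ₁ sin φ₂ − sin φ₁ cos φ₂ cos Δλ) = 113.73°
At arrival: θ₂ = atan2(sin Δλ cos φ₁, −cos φ₂ sin φ₁ + sin φ₂ cos φ₁ cos Δλ) = 74.78°
Δθ = θ₂ − θ₁ = -38.9°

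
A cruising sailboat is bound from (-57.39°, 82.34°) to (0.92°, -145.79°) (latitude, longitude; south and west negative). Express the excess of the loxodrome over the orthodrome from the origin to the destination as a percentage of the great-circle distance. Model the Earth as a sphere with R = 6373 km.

9.5%

Great circle: σ = 1.9532 rad → d_gc = Rσ = 12447.9 km
Rhumb: Δφ = +1.0177, Δλ = +2.3016, Δψ = +1.2453, q = Δφ/Δψ = 0.8172 → d_rh = R√(Δφ²+q²Δλ²) = 13629.3 km
Excess = (13629.3 − 12447.9) / 12447.9 = 1181.4 / 12447.9 = 9.49% ≈ 9.5%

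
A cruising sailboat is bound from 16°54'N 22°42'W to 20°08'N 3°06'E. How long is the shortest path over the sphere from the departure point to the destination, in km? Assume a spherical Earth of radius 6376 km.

Haversine: a = sin²(Δφ/2)+cos φ₁ cos φ₂ sin²(Δλ/2) = 0.04557;  σ = 2·atan2(√a,√(1−a))
σ = 24.652° → d = Rσ = 6376·0.43025 = 2743 km

2743 km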